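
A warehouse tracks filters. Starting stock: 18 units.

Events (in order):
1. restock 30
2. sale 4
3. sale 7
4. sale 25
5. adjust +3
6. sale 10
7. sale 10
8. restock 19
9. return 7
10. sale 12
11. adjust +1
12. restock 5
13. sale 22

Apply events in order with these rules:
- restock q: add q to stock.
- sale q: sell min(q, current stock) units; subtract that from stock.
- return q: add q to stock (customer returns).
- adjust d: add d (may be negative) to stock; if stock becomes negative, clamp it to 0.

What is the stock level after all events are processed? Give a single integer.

Processing events:
Start: stock = 18
  Event 1 (restock 30): 18 + 30 = 48
  Event 2 (sale 4): sell min(4,48)=4. stock: 48 - 4 = 44. total_sold = 4
  Event 3 (sale 7): sell min(7,44)=7. stock: 44 - 7 = 37. total_sold = 11
  Event 4 (sale 25): sell min(25,37)=25. stock: 37 - 25 = 12. total_sold = 36
  Event 5 (adjust +3): 12 + 3 = 15
  Event 6 (sale 10): sell min(10,15)=10. stock: 15 - 10 = 5. total_sold = 46
  Event 7 (sale 10): sell min(10,5)=5. stock: 5 - 5 = 0. total_sold = 51
  Event 8 (restock 19): 0 + 19 = 19
  Event 9 (return 7): 19 + 7 = 26
  Event 10 (sale 12): sell min(12,26)=12. stock: 26 - 12 = 14. total_sold = 63
  Event 11 (adjust +1): 14 + 1 = 15
  Event 12 (restock 5): 15 + 5 = 20
  Event 13 (sale 22): sell min(22,20)=20. stock: 20 - 20 = 0. total_sold = 83
Final: stock = 0, total_sold = 83

Answer: 0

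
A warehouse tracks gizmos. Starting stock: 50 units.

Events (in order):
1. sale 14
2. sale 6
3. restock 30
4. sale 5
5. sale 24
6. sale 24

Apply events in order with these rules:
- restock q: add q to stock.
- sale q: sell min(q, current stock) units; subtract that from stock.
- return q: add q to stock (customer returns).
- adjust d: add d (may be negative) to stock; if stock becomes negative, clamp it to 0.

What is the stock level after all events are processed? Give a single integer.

Answer: 7

Derivation:
Processing events:
Start: stock = 50
  Event 1 (sale 14): sell min(14,50)=14. stock: 50 - 14 = 36. total_sold = 14
  Event 2 (sale 6): sell min(6,36)=6. stock: 36 - 6 = 30. total_sold = 20
  Event 3 (restock 30): 30 + 30 = 60
  Event 4 (sale 5): sell min(5,60)=5. stock: 60 - 5 = 55. total_sold = 25
  Event 5 (sale 24): sell min(24,55)=24. stock: 55 - 24 = 31. total_sold = 49
  Event 6 (sale 24): sell min(24,31)=24. stock: 31 - 24 = 7. total_sold = 73
Final: stock = 7, total_sold = 73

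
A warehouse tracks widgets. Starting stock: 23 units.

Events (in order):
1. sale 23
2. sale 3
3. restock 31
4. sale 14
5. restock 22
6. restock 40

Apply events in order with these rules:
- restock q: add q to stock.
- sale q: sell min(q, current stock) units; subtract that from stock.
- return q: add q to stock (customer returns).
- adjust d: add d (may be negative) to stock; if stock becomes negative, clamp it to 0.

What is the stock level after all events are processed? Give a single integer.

Processing events:
Start: stock = 23
  Event 1 (sale 23): sell min(23,23)=23. stock: 23 - 23 = 0. total_sold = 23
  Event 2 (sale 3): sell min(3,0)=0. stock: 0 - 0 = 0. total_sold = 23
  Event 3 (restock 31): 0 + 31 = 31
  Event 4 (sale 14): sell min(14,31)=14. stock: 31 - 14 = 17. total_sold = 37
  Event 5 (restock 22): 17 + 22 = 39
  Event 6 (restock 40): 39 + 40 = 79
Final: stock = 79, total_sold = 37

Answer: 79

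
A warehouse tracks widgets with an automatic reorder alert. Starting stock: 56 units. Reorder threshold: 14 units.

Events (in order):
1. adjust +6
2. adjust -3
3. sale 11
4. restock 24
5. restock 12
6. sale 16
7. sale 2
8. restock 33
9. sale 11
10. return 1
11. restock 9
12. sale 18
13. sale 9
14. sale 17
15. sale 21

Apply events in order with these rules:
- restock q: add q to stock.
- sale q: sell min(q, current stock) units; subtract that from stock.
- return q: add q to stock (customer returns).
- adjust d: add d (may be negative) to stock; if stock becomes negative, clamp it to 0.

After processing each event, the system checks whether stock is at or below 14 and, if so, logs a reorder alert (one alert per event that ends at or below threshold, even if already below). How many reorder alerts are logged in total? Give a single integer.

Answer: 0

Derivation:
Processing events:
Start: stock = 56
  Event 1 (adjust +6): 56 + 6 = 62
  Event 2 (adjust -3): 62 + -3 = 59
  Event 3 (sale 11): sell min(11,59)=11. stock: 59 - 11 = 48. total_sold = 11
  Event 4 (restock 24): 48 + 24 = 72
  Event 5 (restock 12): 72 + 12 = 84
  Event 6 (sale 16): sell min(16,84)=16. stock: 84 - 16 = 68. total_sold = 27
  Event 7 (sale 2): sell min(2,68)=2. stock: 68 - 2 = 66. total_sold = 29
  Event 8 (restock 33): 66 + 33 = 99
  Event 9 (sale 11): sell min(11,99)=11. stock: 99 - 11 = 88. total_sold = 40
  Event 10 (return 1): 88 + 1 = 89
  Event 11 (restock 9): 89 + 9 = 98
  Event 12 (sale 18): sell min(18,98)=18. stock: 98 - 18 = 80. total_sold = 58
  Event 13 (sale 9): sell min(9,80)=9. stock: 80 - 9 = 71. total_sold = 67
  Event 14 (sale 17): sell min(17,71)=17. stock: 71 - 17 = 54. total_sold = 84
  Event 15 (sale 21): sell min(21,54)=21. stock: 54 - 21 = 33. total_sold = 105
Final: stock = 33, total_sold = 105

Checking against threshold 14:
  After event 1: stock=62 > 14
  After event 2: stock=59 > 14
  After event 3: stock=48 > 14
  After event 4: stock=72 > 14
  After event 5: stock=84 > 14
  After event 6: stock=68 > 14
  After event 7: stock=66 > 14
  After event 8: stock=99 > 14
  After event 9: stock=88 > 14
  After event 10: stock=89 > 14
  After event 11: stock=98 > 14
  After event 12: stock=80 > 14
  After event 13: stock=71 > 14
  After event 14: stock=54 > 14
  After event 15: stock=33 > 14
Alert events: []. Count = 0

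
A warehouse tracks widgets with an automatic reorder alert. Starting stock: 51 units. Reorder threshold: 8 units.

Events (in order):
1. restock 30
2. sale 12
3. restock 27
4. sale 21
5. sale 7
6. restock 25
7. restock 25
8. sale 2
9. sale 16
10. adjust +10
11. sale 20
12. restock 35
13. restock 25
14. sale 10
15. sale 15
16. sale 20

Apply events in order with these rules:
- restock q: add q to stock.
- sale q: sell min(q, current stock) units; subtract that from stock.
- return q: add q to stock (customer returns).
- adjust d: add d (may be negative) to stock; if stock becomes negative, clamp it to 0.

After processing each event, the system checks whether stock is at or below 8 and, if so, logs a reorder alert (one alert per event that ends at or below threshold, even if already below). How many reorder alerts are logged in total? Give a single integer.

Answer: 0

Derivation:
Processing events:
Start: stock = 51
  Event 1 (restock 30): 51 + 30 = 81
  Event 2 (sale 12): sell min(12,81)=12. stock: 81 - 12 = 69. total_sold = 12
  Event 3 (restock 27): 69 + 27 = 96
  Event 4 (sale 21): sell min(21,96)=21. stock: 96 - 21 = 75. total_sold = 33
  Event 5 (sale 7): sell min(7,75)=7. stock: 75 - 7 = 68. total_sold = 40
  Event 6 (restock 25): 68 + 25 = 93
  Event 7 (restock 25): 93 + 25 = 118
  Event 8 (sale 2): sell min(2,118)=2. stock: 118 - 2 = 116. total_sold = 42
  Event 9 (sale 16): sell min(16,116)=16. stock: 116 - 16 = 100. total_sold = 58
  Event 10 (adjust +10): 100 + 10 = 110
  Event 11 (sale 20): sell min(20,110)=20. stock: 110 - 20 = 90. total_sold = 78
  Event 12 (restock 35): 90 + 35 = 125
  Event 13 (restock 25): 125 + 25 = 150
  Event 14 (sale 10): sell min(10,150)=10. stock: 150 - 10 = 140. total_sold = 88
  Event 15 (sale 15): sell min(15,140)=15. stock: 140 - 15 = 125. total_sold = 103
  Event 16 (sale 20): sell min(20,125)=20. stock: 125 - 20 = 105. total_sold = 123
Final: stock = 105, total_sold = 123

Checking against threshold 8:
  After event 1: stock=81 > 8
  After event 2: stock=69 > 8
  After event 3: stock=96 > 8
  After event 4: stock=75 > 8
  After event 5: stock=68 > 8
  After event 6: stock=93 > 8
  After event 7: stock=118 > 8
  After event 8: stock=116 > 8
  After event 9: stock=100 > 8
  After event 10: stock=110 > 8
  After event 11: stock=90 > 8
  After event 12: stock=125 > 8
  After event 13: stock=150 > 8
  After event 14: stock=140 > 8
  After event 15: stock=125 > 8
  After event 16: stock=105 > 8
Alert events: []. Count = 0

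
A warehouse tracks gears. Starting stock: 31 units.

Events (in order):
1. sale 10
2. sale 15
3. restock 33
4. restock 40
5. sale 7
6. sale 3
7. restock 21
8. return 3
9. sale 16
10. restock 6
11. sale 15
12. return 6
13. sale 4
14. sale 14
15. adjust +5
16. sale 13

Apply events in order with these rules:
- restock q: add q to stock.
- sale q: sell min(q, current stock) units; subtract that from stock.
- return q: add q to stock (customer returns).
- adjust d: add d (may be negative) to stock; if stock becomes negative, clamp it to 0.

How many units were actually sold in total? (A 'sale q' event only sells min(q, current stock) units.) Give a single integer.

Processing events:
Start: stock = 31
  Event 1 (sale 10): sell min(10,31)=10. stock: 31 - 10 = 21. total_sold = 10
  Event 2 (sale 15): sell min(15,21)=15. stock: 21 - 15 = 6. total_sold = 25
  Event 3 (restock 33): 6 + 33 = 39
  Event 4 (restock 40): 39 + 40 = 79
  Event 5 (sale 7): sell min(7,79)=7. stock: 79 - 7 = 72. total_sold = 32
  Event 6 (sale 3): sell min(3,72)=3. stock: 72 - 3 = 69. total_sold = 35
  Event 7 (restock 21): 69 + 21 = 90
  Event 8 (return 3): 90 + 3 = 93
  Event 9 (sale 16): sell min(16,93)=16. stock: 93 - 16 = 77. total_sold = 51
  Event 10 (restock 6): 77 + 6 = 83
  Event 11 (sale 15): sell min(15,83)=15. stock: 83 - 15 = 68. total_sold = 66
  Event 12 (return 6): 68 + 6 = 74
  Event 13 (sale 4): sell min(4,74)=4. stock: 74 - 4 = 70. total_sold = 70
  Event 14 (sale 14): sell min(14,70)=14. stock: 70 - 14 = 56. total_sold = 84
  Event 15 (adjust +5): 56 + 5 = 61
  Event 16 (sale 13): sell min(13,61)=13. stock: 61 - 13 = 48. total_sold = 97
Final: stock = 48, total_sold = 97

Answer: 97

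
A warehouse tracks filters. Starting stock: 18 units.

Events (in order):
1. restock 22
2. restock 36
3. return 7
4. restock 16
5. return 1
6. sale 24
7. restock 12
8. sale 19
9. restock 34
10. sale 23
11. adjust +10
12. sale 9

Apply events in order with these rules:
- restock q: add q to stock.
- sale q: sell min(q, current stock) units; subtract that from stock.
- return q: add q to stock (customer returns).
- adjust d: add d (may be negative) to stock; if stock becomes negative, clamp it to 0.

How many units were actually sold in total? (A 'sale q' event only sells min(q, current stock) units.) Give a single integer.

Answer: 75

Derivation:
Processing events:
Start: stock = 18
  Event 1 (restock 22): 18 + 22 = 40
  Event 2 (restock 36): 40 + 36 = 76
  Event 3 (return 7): 76 + 7 = 83
  Event 4 (restock 16): 83 + 16 = 99
  Event 5 (return 1): 99 + 1 = 100
  Event 6 (sale 24): sell min(24,100)=24. stock: 100 - 24 = 76. total_sold = 24
  Event 7 (restock 12): 76 + 12 = 88
  Event 8 (sale 19): sell min(19,88)=19. stock: 88 - 19 = 69. total_sold = 43
  Event 9 (restock 34): 69 + 34 = 103
  Event 10 (sale 23): sell min(23,103)=23. stock: 103 - 23 = 80. total_sold = 66
  Event 11 (adjust +10): 80 + 10 = 90
  Event 12 (sale 9): sell min(9,90)=9. stock: 90 - 9 = 81. total_sold = 75
Final: stock = 81, total_sold = 75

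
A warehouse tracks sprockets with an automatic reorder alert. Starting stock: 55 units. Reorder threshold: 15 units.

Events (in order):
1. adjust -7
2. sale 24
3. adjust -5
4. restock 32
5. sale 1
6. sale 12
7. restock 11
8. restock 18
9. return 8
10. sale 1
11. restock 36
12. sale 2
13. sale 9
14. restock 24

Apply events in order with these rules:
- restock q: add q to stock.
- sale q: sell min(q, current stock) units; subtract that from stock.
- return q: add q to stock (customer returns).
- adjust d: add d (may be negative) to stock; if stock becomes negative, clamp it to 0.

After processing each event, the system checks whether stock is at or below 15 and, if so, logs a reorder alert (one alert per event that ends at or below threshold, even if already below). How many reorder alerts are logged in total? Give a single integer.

Answer: 0

Derivation:
Processing events:
Start: stock = 55
  Event 1 (adjust -7): 55 + -7 = 48
  Event 2 (sale 24): sell min(24,48)=24. stock: 48 - 24 = 24. total_sold = 24
  Event 3 (adjust -5): 24 + -5 = 19
  Event 4 (restock 32): 19 + 32 = 51
  Event 5 (sale 1): sell min(1,51)=1. stock: 51 - 1 = 50. total_sold = 25
  Event 6 (sale 12): sell min(12,50)=12. stock: 50 - 12 = 38. total_sold = 37
  Event 7 (restock 11): 38 + 11 = 49
  Event 8 (restock 18): 49 + 18 = 67
  Event 9 (return 8): 67 + 8 = 75
  Event 10 (sale 1): sell min(1,75)=1. stock: 75 - 1 = 74. total_sold = 38
  Event 11 (restock 36): 74 + 36 = 110
  Event 12 (sale 2): sell min(2,110)=2. stock: 110 - 2 = 108. total_sold = 40
  Event 13 (sale 9): sell min(9,108)=9. stock: 108 - 9 = 99. total_sold = 49
  Event 14 (restock 24): 99 + 24 = 123
Final: stock = 123, total_sold = 49

Checking against threshold 15:
  After event 1: stock=48 > 15
  After event 2: stock=24 > 15
  After event 3: stock=19 > 15
  After event 4: stock=51 > 15
  After event 5: stock=50 > 15
  After event 6: stock=38 > 15
  After event 7: stock=49 > 15
  After event 8: stock=67 > 15
  After event 9: stock=75 > 15
  After event 10: stock=74 > 15
  After event 11: stock=110 > 15
  After event 12: stock=108 > 15
  After event 13: stock=99 > 15
  After event 14: stock=123 > 15
Alert events: []. Count = 0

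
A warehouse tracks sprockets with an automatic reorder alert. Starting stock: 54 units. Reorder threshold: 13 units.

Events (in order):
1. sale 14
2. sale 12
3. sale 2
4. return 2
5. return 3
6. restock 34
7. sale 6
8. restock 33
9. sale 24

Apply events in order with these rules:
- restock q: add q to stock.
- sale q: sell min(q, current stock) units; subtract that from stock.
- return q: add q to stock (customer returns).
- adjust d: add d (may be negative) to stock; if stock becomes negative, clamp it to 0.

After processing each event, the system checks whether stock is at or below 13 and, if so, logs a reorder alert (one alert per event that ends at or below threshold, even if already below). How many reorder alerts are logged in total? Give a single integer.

Answer: 0

Derivation:
Processing events:
Start: stock = 54
  Event 1 (sale 14): sell min(14,54)=14. stock: 54 - 14 = 40. total_sold = 14
  Event 2 (sale 12): sell min(12,40)=12. stock: 40 - 12 = 28. total_sold = 26
  Event 3 (sale 2): sell min(2,28)=2. stock: 28 - 2 = 26. total_sold = 28
  Event 4 (return 2): 26 + 2 = 28
  Event 5 (return 3): 28 + 3 = 31
  Event 6 (restock 34): 31 + 34 = 65
  Event 7 (sale 6): sell min(6,65)=6. stock: 65 - 6 = 59. total_sold = 34
  Event 8 (restock 33): 59 + 33 = 92
  Event 9 (sale 24): sell min(24,92)=24. stock: 92 - 24 = 68. total_sold = 58
Final: stock = 68, total_sold = 58

Checking against threshold 13:
  After event 1: stock=40 > 13
  After event 2: stock=28 > 13
  After event 3: stock=26 > 13
  After event 4: stock=28 > 13
  After event 5: stock=31 > 13
  After event 6: stock=65 > 13
  After event 7: stock=59 > 13
  After event 8: stock=92 > 13
  After event 9: stock=68 > 13
Alert events: []. Count = 0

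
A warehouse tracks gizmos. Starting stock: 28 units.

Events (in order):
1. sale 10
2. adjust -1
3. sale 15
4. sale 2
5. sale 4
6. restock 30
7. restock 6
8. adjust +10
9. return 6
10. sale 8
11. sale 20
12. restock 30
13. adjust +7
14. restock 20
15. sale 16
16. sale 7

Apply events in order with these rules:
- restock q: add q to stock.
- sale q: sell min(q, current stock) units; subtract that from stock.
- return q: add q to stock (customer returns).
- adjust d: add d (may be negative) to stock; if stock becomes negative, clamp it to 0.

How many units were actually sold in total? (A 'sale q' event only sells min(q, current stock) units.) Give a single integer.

Answer: 78

Derivation:
Processing events:
Start: stock = 28
  Event 1 (sale 10): sell min(10,28)=10. stock: 28 - 10 = 18. total_sold = 10
  Event 2 (adjust -1): 18 + -1 = 17
  Event 3 (sale 15): sell min(15,17)=15. stock: 17 - 15 = 2. total_sold = 25
  Event 4 (sale 2): sell min(2,2)=2. stock: 2 - 2 = 0. total_sold = 27
  Event 5 (sale 4): sell min(4,0)=0. stock: 0 - 0 = 0. total_sold = 27
  Event 6 (restock 30): 0 + 30 = 30
  Event 7 (restock 6): 30 + 6 = 36
  Event 8 (adjust +10): 36 + 10 = 46
  Event 9 (return 6): 46 + 6 = 52
  Event 10 (sale 8): sell min(8,52)=8. stock: 52 - 8 = 44. total_sold = 35
  Event 11 (sale 20): sell min(20,44)=20. stock: 44 - 20 = 24. total_sold = 55
  Event 12 (restock 30): 24 + 30 = 54
  Event 13 (adjust +7): 54 + 7 = 61
  Event 14 (restock 20): 61 + 20 = 81
  Event 15 (sale 16): sell min(16,81)=16. stock: 81 - 16 = 65. total_sold = 71
  Event 16 (sale 7): sell min(7,65)=7. stock: 65 - 7 = 58. total_sold = 78
Final: stock = 58, total_sold = 78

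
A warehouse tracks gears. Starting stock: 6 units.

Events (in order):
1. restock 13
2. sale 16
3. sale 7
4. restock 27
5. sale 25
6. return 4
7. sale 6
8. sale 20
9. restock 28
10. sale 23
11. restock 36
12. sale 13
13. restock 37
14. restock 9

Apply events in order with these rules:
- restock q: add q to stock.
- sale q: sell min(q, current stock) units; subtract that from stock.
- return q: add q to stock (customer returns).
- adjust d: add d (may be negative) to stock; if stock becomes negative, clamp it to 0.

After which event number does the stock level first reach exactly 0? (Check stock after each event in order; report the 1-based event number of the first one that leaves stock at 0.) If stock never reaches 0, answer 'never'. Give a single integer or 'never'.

Processing events:
Start: stock = 6
  Event 1 (restock 13): 6 + 13 = 19
  Event 2 (sale 16): sell min(16,19)=16. stock: 19 - 16 = 3. total_sold = 16
  Event 3 (sale 7): sell min(7,3)=3. stock: 3 - 3 = 0. total_sold = 19
  Event 4 (restock 27): 0 + 27 = 27
  Event 5 (sale 25): sell min(25,27)=25. stock: 27 - 25 = 2. total_sold = 44
  Event 6 (return 4): 2 + 4 = 6
  Event 7 (sale 6): sell min(6,6)=6. stock: 6 - 6 = 0. total_sold = 50
  Event 8 (sale 20): sell min(20,0)=0. stock: 0 - 0 = 0. total_sold = 50
  Event 9 (restock 28): 0 + 28 = 28
  Event 10 (sale 23): sell min(23,28)=23. stock: 28 - 23 = 5. total_sold = 73
  Event 11 (restock 36): 5 + 36 = 41
  Event 12 (sale 13): sell min(13,41)=13. stock: 41 - 13 = 28. total_sold = 86
  Event 13 (restock 37): 28 + 37 = 65
  Event 14 (restock 9): 65 + 9 = 74
Final: stock = 74, total_sold = 86

First zero at event 3.

Answer: 3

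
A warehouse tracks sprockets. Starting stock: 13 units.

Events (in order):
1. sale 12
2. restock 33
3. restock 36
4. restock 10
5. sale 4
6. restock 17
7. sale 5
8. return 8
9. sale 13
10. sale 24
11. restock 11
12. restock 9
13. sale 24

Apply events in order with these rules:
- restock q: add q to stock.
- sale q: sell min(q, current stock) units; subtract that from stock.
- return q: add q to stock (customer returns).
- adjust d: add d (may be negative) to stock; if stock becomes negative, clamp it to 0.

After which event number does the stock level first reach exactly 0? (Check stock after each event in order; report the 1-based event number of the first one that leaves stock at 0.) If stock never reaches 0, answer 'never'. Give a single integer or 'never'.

Answer: never

Derivation:
Processing events:
Start: stock = 13
  Event 1 (sale 12): sell min(12,13)=12. stock: 13 - 12 = 1. total_sold = 12
  Event 2 (restock 33): 1 + 33 = 34
  Event 3 (restock 36): 34 + 36 = 70
  Event 4 (restock 10): 70 + 10 = 80
  Event 5 (sale 4): sell min(4,80)=4. stock: 80 - 4 = 76. total_sold = 16
  Event 6 (restock 17): 76 + 17 = 93
  Event 7 (sale 5): sell min(5,93)=5. stock: 93 - 5 = 88. total_sold = 21
  Event 8 (return 8): 88 + 8 = 96
  Event 9 (sale 13): sell min(13,96)=13. stock: 96 - 13 = 83. total_sold = 34
  Event 10 (sale 24): sell min(24,83)=24. stock: 83 - 24 = 59. total_sold = 58
  Event 11 (restock 11): 59 + 11 = 70
  Event 12 (restock 9): 70 + 9 = 79
  Event 13 (sale 24): sell min(24,79)=24. stock: 79 - 24 = 55. total_sold = 82
Final: stock = 55, total_sold = 82

Stock never reaches 0.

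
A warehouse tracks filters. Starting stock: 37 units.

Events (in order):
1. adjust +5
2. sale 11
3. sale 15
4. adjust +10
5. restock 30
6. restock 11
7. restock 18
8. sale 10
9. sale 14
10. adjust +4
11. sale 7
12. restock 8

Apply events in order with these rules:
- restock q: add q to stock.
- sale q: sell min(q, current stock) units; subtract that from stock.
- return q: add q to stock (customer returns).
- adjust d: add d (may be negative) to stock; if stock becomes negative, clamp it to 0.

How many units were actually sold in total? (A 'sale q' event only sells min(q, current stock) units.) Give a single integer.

Answer: 57

Derivation:
Processing events:
Start: stock = 37
  Event 1 (adjust +5): 37 + 5 = 42
  Event 2 (sale 11): sell min(11,42)=11. stock: 42 - 11 = 31. total_sold = 11
  Event 3 (sale 15): sell min(15,31)=15. stock: 31 - 15 = 16. total_sold = 26
  Event 4 (adjust +10): 16 + 10 = 26
  Event 5 (restock 30): 26 + 30 = 56
  Event 6 (restock 11): 56 + 11 = 67
  Event 7 (restock 18): 67 + 18 = 85
  Event 8 (sale 10): sell min(10,85)=10. stock: 85 - 10 = 75. total_sold = 36
  Event 9 (sale 14): sell min(14,75)=14. stock: 75 - 14 = 61. total_sold = 50
  Event 10 (adjust +4): 61 + 4 = 65
  Event 11 (sale 7): sell min(7,65)=7. stock: 65 - 7 = 58. total_sold = 57
  Event 12 (restock 8): 58 + 8 = 66
Final: stock = 66, total_sold = 57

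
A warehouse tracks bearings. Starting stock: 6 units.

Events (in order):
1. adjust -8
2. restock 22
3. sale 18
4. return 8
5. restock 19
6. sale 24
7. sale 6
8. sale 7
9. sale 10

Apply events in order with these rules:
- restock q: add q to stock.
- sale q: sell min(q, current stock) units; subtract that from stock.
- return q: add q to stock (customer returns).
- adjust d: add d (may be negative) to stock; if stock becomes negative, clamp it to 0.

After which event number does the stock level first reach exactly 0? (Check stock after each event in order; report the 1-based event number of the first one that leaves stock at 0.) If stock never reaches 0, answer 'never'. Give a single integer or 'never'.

Processing events:
Start: stock = 6
  Event 1 (adjust -8): 6 + -8 = 0 (clamped to 0)
  Event 2 (restock 22): 0 + 22 = 22
  Event 3 (sale 18): sell min(18,22)=18. stock: 22 - 18 = 4. total_sold = 18
  Event 4 (return 8): 4 + 8 = 12
  Event 5 (restock 19): 12 + 19 = 31
  Event 6 (sale 24): sell min(24,31)=24. stock: 31 - 24 = 7. total_sold = 42
  Event 7 (sale 6): sell min(6,7)=6. stock: 7 - 6 = 1. total_sold = 48
  Event 8 (sale 7): sell min(7,1)=1. stock: 1 - 1 = 0. total_sold = 49
  Event 9 (sale 10): sell min(10,0)=0. stock: 0 - 0 = 0. total_sold = 49
Final: stock = 0, total_sold = 49

First zero at event 1.

Answer: 1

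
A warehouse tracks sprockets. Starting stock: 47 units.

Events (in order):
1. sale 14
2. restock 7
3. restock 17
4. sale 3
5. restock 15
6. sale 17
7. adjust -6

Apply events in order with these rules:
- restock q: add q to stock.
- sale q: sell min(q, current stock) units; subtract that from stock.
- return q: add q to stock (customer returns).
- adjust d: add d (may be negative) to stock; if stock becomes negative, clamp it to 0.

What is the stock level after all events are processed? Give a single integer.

Processing events:
Start: stock = 47
  Event 1 (sale 14): sell min(14,47)=14. stock: 47 - 14 = 33. total_sold = 14
  Event 2 (restock 7): 33 + 7 = 40
  Event 3 (restock 17): 40 + 17 = 57
  Event 4 (sale 3): sell min(3,57)=3. stock: 57 - 3 = 54. total_sold = 17
  Event 5 (restock 15): 54 + 15 = 69
  Event 6 (sale 17): sell min(17,69)=17. stock: 69 - 17 = 52. total_sold = 34
  Event 7 (adjust -6): 52 + -6 = 46
Final: stock = 46, total_sold = 34

Answer: 46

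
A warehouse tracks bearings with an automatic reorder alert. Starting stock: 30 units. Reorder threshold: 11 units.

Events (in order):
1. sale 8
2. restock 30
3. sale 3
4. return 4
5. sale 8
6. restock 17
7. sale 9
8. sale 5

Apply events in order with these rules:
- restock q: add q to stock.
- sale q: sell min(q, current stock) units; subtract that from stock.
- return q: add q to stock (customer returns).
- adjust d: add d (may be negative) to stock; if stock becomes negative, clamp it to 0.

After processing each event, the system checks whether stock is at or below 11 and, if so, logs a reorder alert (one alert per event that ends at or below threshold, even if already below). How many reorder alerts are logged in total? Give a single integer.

Processing events:
Start: stock = 30
  Event 1 (sale 8): sell min(8,30)=8. stock: 30 - 8 = 22. total_sold = 8
  Event 2 (restock 30): 22 + 30 = 52
  Event 3 (sale 3): sell min(3,52)=3. stock: 52 - 3 = 49. total_sold = 11
  Event 4 (return 4): 49 + 4 = 53
  Event 5 (sale 8): sell min(8,53)=8. stock: 53 - 8 = 45. total_sold = 19
  Event 6 (restock 17): 45 + 17 = 62
  Event 7 (sale 9): sell min(9,62)=9. stock: 62 - 9 = 53. total_sold = 28
  Event 8 (sale 5): sell min(5,53)=5. stock: 53 - 5 = 48. total_sold = 33
Final: stock = 48, total_sold = 33

Checking against threshold 11:
  After event 1: stock=22 > 11
  After event 2: stock=52 > 11
  After event 3: stock=49 > 11
  After event 4: stock=53 > 11
  After event 5: stock=45 > 11
  After event 6: stock=62 > 11
  After event 7: stock=53 > 11
  After event 8: stock=48 > 11
Alert events: []. Count = 0

Answer: 0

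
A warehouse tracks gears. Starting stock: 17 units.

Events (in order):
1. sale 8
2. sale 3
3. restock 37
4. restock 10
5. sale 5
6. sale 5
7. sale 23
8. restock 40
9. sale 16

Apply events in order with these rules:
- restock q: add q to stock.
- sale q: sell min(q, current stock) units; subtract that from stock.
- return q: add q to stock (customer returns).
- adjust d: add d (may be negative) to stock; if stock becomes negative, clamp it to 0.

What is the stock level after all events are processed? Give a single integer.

Processing events:
Start: stock = 17
  Event 1 (sale 8): sell min(8,17)=8. stock: 17 - 8 = 9. total_sold = 8
  Event 2 (sale 3): sell min(3,9)=3. stock: 9 - 3 = 6. total_sold = 11
  Event 3 (restock 37): 6 + 37 = 43
  Event 4 (restock 10): 43 + 10 = 53
  Event 5 (sale 5): sell min(5,53)=5. stock: 53 - 5 = 48. total_sold = 16
  Event 6 (sale 5): sell min(5,48)=5. stock: 48 - 5 = 43. total_sold = 21
  Event 7 (sale 23): sell min(23,43)=23. stock: 43 - 23 = 20. total_sold = 44
  Event 8 (restock 40): 20 + 40 = 60
  Event 9 (sale 16): sell min(16,60)=16. stock: 60 - 16 = 44. total_sold = 60
Final: stock = 44, total_sold = 60

Answer: 44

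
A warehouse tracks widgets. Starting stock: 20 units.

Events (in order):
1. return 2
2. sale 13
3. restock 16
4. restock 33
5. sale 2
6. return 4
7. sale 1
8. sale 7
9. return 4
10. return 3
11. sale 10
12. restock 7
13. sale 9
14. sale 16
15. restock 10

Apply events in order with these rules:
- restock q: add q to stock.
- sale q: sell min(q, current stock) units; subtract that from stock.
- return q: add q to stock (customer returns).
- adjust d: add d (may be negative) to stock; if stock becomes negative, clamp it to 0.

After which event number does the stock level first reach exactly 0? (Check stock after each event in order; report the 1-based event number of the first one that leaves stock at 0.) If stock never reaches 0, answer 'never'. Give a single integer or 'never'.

Processing events:
Start: stock = 20
  Event 1 (return 2): 20 + 2 = 22
  Event 2 (sale 13): sell min(13,22)=13. stock: 22 - 13 = 9. total_sold = 13
  Event 3 (restock 16): 9 + 16 = 25
  Event 4 (restock 33): 25 + 33 = 58
  Event 5 (sale 2): sell min(2,58)=2. stock: 58 - 2 = 56. total_sold = 15
  Event 6 (return 4): 56 + 4 = 60
  Event 7 (sale 1): sell min(1,60)=1. stock: 60 - 1 = 59. total_sold = 16
  Event 8 (sale 7): sell min(7,59)=7. stock: 59 - 7 = 52. total_sold = 23
  Event 9 (return 4): 52 + 4 = 56
  Event 10 (return 3): 56 + 3 = 59
  Event 11 (sale 10): sell min(10,59)=10. stock: 59 - 10 = 49. total_sold = 33
  Event 12 (restock 7): 49 + 7 = 56
  Event 13 (sale 9): sell min(9,56)=9. stock: 56 - 9 = 47. total_sold = 42
  Event 14 (sale 16): sell min(16,47)=16. stock: 47 - 16 = 31. total_sold = 58
  Event 15 (restock 10): 31 + 10 = 41
Final: stock = 41, total_sold = 58

Stock never reaches 0.

Answer: never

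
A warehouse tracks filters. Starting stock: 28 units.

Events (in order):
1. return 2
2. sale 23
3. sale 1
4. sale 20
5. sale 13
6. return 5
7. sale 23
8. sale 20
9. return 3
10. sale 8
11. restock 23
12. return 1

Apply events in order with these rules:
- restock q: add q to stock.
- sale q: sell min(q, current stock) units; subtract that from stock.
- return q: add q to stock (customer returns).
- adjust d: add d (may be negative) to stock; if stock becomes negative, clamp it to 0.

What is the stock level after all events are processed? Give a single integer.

Answer: 24

Derivation:
Processing events:
Start: stock = 28
  Event 1 (return 2): 28 + 2 = 30
  Event 2 (sale 23): sell min(23,30)=23. stock: 30 - 23 = 7. total_sold = 23
  Event 3 (sale 1): sell min(1,7)=1. stock: 7 - 1 = 6. total_sold = 24
  Event 4 (sale 20): sell min(20,6)=6. stock: 6 - 6 = 0. total_sold = 30
  Event 5 (sale 13): sell min(13,0)=0. stock: 0 - 0 = 0. total_sold = 30
  Event 6 (return 5): 0 + 5 = 5
  Event 7 (sale 23): sell min(23,5)=5. stock: 5 - 5 = 0. total_sold = 35
  Event 8 (sale 20): sell min(20,0)=0. stock: 0 - 0 = 0. total_sold = 35
  Event 9 (return 3): 0 + 3 = 3
  Event 10 (sale 8): sell min(8,3)=3. stock: 3 - 3 = 0. total_sold = 38
  Event 11 (restock 23): 0 + 23 = 23
  Event 12 (return 1): 23 + 1 = 24
Final: stock = 24, total_sold = 38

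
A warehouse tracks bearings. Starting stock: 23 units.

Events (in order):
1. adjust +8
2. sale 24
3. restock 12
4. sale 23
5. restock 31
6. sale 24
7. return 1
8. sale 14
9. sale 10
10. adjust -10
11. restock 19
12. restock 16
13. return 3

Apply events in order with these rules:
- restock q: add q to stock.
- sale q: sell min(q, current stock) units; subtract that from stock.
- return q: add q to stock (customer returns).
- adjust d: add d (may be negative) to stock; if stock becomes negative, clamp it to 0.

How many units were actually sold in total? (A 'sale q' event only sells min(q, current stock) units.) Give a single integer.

Answer: 75

Derivation:
Processing events:
Start: stock = 23
  Event 1 (adjust +8): 23 + 8 = 31
  Event 2 (sale 24): sell min(24,31)=24. stock: 31 - 24 = 7. total_sold = 24
  Event 3 (restock 12): 7 + 12 = 19
  Event 4 (sale 23): sell min(23,19)=19. stock: 19 - 19 = 0. total_sold = 43
  Event 5 (restock 31): 0 + 31 = 31
  Event 6 (sale 24): sell min(24,31)=24. stock: 31 - 24 = 7. total_sold = 67
  Event 7 (return 1): 7 + 1 = 8
  Event 8 (sale 14): sell min(14,8)=8. stock: 8 - 8 = 0. total_sold = 75
  Event 9 (sale 10): sell min(10,0)=0. stock: 0 - 0 = 0. total_sold = 75
  Event 10 (adjust -10): 0 + -10 = 0 (clamped to 0)
  Event 11 (restock 19): 0 + 19 = 19
  Event 12 (restock 16): 19 + 16 = 35
  Event 13 (return 3): 35 + 3 = 38
Final: stock = 38, total_sold = 75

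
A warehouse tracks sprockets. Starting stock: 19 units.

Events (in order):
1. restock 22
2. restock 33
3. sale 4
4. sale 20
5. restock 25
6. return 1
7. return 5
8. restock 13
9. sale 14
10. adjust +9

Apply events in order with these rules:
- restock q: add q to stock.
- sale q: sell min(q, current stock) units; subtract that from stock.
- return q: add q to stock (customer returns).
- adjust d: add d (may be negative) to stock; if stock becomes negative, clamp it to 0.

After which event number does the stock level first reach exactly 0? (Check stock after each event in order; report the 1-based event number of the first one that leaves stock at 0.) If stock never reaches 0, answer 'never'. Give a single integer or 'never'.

Answer: never

Derivation:
Processing events:
Start: stock = 19
  Event 1 (restock 22): 19 + 22 = 41
  Event 2 (restock 33): 41 + 33 = 74
  Event 3 (sale 4): sell min(4,74)=4. stock: 74 - 4 = 70. total_sold = 4
  Event 4 (sale 20): sell min(20,70)=20. stock: 70 - 20 = 50. total_sold = 24
  Event 5 (restock 25): 50 + 25 = 75
  Event 6 (return 1): 75 + 1 = 76
  Event 7 (return 5): 76 + 5 = 81
  Event 8 (restock 13): 81 + 13 = 94
  Event 9 (sale 14): sell min(14,94)=14. stock: 94 - 14 = 80. total_sold = 38
  Event 10 (adjust +9): 80 + 9 = 89
Final: stock = 89, total_sold = 38

Stock never reaches 0.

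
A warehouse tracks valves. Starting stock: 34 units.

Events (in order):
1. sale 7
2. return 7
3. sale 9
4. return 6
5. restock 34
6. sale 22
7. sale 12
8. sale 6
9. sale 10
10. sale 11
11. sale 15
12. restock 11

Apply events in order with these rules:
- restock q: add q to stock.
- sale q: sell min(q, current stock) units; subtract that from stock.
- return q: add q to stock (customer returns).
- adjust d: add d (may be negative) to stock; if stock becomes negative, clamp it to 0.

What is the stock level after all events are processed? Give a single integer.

Answer: 11

Derivation:
Processing events:
Start: stock = 34
  Event 1 (sale 7): sell min(7,34)=7. stock: 34 - 7 = 27. total_sold = 7
  Event 2 (return 7): 27 + 7 = 34
  Event 3 (sale 9): sell min(9,34)=9. stock: 34 - 9 = 25. total_sold = 16
  Event 4 (return 6): 25 + 6 = 31
  Event 5 (restock 34): 31 + 34 = 65
  Event 6 (sale 22): sell min(22,65)=22. stock: 65 - 22 = 43. total_sold = 38
  Event 7 (sale 12): sell min(12,43)=12. stock: 43 - 12 = 31. total_sold = 50
  Event 8 (sale 6): sell min(6,31)=6. stock: 31 - 6 = 25. total_sold = 56
  Event 9 (sale 10): sell min(10,25)=10. stock: 25 - 10 = 15. total_sold = 66
  Event 10 (sale 11): sell min(11,15)=11. stock: 15 - 11 = 4. total_sold = 77
  Event 11 (sale 15): sell min(15,4)=4. stock: 4 - 4 = 0. total_sold = 81
  Event 12 (restock 11): 0 + 11 = 11
Final: stock = 11, total_sold = 81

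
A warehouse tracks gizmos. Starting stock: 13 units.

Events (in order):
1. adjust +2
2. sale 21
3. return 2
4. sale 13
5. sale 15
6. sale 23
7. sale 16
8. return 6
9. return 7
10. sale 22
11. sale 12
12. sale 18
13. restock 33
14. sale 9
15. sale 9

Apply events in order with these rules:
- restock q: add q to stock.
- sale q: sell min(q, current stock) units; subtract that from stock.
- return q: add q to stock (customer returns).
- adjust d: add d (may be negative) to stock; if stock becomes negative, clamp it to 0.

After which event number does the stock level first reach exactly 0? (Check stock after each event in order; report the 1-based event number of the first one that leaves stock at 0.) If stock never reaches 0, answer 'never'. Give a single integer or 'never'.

Processing events:
Start: stock = 13
  Event 1 (adjust +2): 13 + 2 = 15
  Event 2 (sale 21): sell min(21,15)=15. stock: 15 - 15 = 0. total_sold = 15
  Event 3 (return 2): 0 + 2 = 2
  Event 4 (sale 13): sell min(13,2)=2. stock: 2 - 2 = 0. total_sold = 17
  Event 5 (sale 15): sell min(15,0)=0. stock: 0 - 0 = 0. total_sold = 17
  Event 6 (sale 23): sell min(23,0)=0. stock: 0 - 0 = 0. total_sold = 17
  Event 7 (sale 16): sell min(16,0)=0. stock: 0 - 0 = 0. total_sold = 17
  Event 8 (return 6): 0 + 6 = 6
  Event 9 (return 7): 6 + 7 = 13
  Event 10 (sale 22): sell min(22,13)=13. stock: 13 - 13 = 0. total_sold = 30
  Event 11 (sale 12): sell min(12,0)=0. stock: 0 - 0 = 0. total_sold = 30
  Event 12 (sale 18): sell min(18,0)=0. stock: 0 - 0 = 0. total_sold = 30
  Event 13 (restock 33): 0 + 33 = 33
  Event 14 (sale 9): sell min(9,33)=9. stock: 33 - 9 = 24. total_sold = 39
  Event 15 (sale 9): sell min(9,24)=9. stock: 24 - 9 = 15. total_sold = 48
Final: stock = 15, total_sold = 48

First zero at event 2.

Answer: 2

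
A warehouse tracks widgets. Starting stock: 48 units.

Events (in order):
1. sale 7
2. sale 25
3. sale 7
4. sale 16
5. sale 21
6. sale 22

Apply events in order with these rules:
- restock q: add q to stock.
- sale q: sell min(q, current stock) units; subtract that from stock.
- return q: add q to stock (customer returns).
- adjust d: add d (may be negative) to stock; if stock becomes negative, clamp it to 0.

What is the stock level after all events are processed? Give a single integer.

Answer: 0

Derivation:
Processing events:
Start: stock = 48
  Event 1 (sale 7): sell min(7,48)=7. stock: 48 - 7 = 41. total_sold = 7
  Event 2 (sale 25): sell min(25,41)=25. stock: 41 - 25 = 16. total_sold = 32
  Event 3 (sale 7): sell min(7,16)=7. stock: 16 - 7 = 9. total_sold = 39
  Event 4 (sale 16): sell min(16,9)=9. stock: 9 - 9 = 0. total_sold = 48
  Event 5 (sale 21): sell min(21,0)=0. stock: 0 - 0 = 0. total_sold = 48
  Event 6 (sale 22): sell min(22,0)=0. stock: 0 - 0 = 0. total_sold = 48
Final: stock = 0, total_sold = 48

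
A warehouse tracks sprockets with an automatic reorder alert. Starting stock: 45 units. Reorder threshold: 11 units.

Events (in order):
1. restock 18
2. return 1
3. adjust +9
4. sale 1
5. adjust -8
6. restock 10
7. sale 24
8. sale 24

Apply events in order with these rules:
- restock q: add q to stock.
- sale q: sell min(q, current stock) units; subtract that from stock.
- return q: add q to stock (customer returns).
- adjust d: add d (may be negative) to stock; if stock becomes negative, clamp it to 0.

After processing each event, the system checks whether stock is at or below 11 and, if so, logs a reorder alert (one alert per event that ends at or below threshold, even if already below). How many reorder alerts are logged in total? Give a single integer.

Processing events:
Start: stock = 45
  Event 1 (restock 18): 45 + 18 = 63
  Event 2 (return 1): 63 + 1 = 64
  Event 3 (adjust +9): 64 + 9 = 73
  Event 4 (sale 1): sell min(1,73)=1. stock: 73 - 1 = 72. total_sold = 1
  Event 5 (adjust -8): 72 + -8 = 64
  Event 6 (restock 10): 64 + 10 = 74
  Event 7 (sale 24): sell min(24,74)=24. stock: 74 - 24 = 50. total_sold = 25
  Event 8 (sale 24): sell min(24,50)=24. stock: 50 - 24 = 26. total_sold = 49
Final: stock = 26, total_sold = 49

Checking against threshold 11:
  After event 1: stock=63 > 11
  After event 2: stock=64 > 11
  After event 3: stock=73 > 11
  After event 4: stock=72 > 11
  After event 5: stock=64 > 11
  After event 6: stock=74 > 11
  After event 7: stock=50 > 11
  After event 8: stock=26 > 11
Alert events: []. Count = 0

Answer: 0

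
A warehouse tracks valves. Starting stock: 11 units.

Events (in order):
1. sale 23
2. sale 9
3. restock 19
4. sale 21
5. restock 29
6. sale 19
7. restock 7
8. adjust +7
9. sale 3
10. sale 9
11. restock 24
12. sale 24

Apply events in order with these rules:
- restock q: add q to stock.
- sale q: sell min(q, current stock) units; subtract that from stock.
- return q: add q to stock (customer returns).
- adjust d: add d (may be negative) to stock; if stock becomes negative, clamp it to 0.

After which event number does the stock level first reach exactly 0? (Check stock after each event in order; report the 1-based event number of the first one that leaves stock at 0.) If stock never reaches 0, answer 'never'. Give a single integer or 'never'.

Processing events:
Start: stock = 11
  Event 1 (sale 23): sell min(23,11)=11. stock: 11 - 11 = 0. total_sold = 11
  Event 2 (sale 9): sell min(9,0)=0. stock: 0 - 0 = 0. total_sold = 11
  Event 3 (restock 19): 0 + 19 = 19
  Event 4 (sale 21): sell min(21,19)=19. stock: 19 - 19 = 0. total_sold = 30
  Event 5 (restock 29): 0 + 29 = 29
  Event 6 (sale 19): sell min(19,29)=19. stock: 29 - 19 = 10. total_sold = 49
  Event 7 (restock 7): 10 + 7 = 17
  Event 8 (adjust +7): 17 + 7 = 24
  Event 9 (sale 3): sell min(3,24)=3. stock: 24 - 3 = 21. total_sold = 52
  Event 10 (sale 9): sell min(9,21)=9. stock: 21 - 9 = 12. total_sold = 61
  Event 11 (restock 24): 12 + 24 = 36
  Event 12 (sale 24): sell min(24,36)=24. stock: 36 - 24 = 12. total_sold = 85
Final: stock = 12, total_sold = 85

First zero at event 1.

Answer: 1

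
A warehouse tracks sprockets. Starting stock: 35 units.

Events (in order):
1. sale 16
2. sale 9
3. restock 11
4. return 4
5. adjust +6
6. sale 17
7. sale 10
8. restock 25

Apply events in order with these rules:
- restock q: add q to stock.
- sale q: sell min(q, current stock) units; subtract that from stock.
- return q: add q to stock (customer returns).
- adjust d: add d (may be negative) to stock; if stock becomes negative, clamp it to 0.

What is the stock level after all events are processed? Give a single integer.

Answer: 29

Derivation:
Processing events:
Start: stock = 35
  Event 1 (sale 16): sell min(16,35)=16. stock: 35 - 16 = 19. total_sold = 16
  Event 2 (sale 9): sell min(9,19)=9. stock: 19 - 9 = 10. total_sold = 25
  Event 3 (restock 11): 10 + 11 = 21
  Event 4 (return 4): 21 + 4 = 25
  Event 5 (adjust +6): 25 + 6 = 31
  Event 6 (sale 17): sell min(17,31)=17. stock: 31 - 17 = 14. total_sold = 42
  Event 7 (sale 10): sell min(10,14)=10. stock: 14 - 10 = 4. total_sold = 52
  Event 8 (restock 25): 4 + 25 = 29
Final: stock = 29, total_sold = 52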